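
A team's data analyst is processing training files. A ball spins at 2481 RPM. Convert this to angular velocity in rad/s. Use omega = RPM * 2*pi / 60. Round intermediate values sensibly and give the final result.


omega = 2481 * 2 * pi / 60
= 2481 * 6.28318531 / 60
= 15588.583 / 60
= 259.81 rad/s

259.81 rad/s


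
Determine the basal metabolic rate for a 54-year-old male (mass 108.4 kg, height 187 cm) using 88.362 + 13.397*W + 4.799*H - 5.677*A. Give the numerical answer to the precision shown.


BMR = 88.362 + 13.397*108.4 + 4.799*187 - 5.677*54
= 2131.45 kcal/day

2131.45 kcal/day


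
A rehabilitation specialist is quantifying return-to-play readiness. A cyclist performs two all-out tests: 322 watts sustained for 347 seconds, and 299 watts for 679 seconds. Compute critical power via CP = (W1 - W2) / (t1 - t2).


W1 = P1 * t1 = 322 * 347 = 111734 J
W2 = P2 * t2 = 299 * 679 = 203021 J
CP = (111734 - 203021) / (347 - 679)
= 274.96 W

274.96 W


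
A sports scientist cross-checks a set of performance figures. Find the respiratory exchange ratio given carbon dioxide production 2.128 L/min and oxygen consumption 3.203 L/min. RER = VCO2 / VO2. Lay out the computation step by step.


VCO2 = 2.128 L/min
VO2 = 3.203 L/min
RER = 2.128 / 3.203 = 0.6644

0.6644


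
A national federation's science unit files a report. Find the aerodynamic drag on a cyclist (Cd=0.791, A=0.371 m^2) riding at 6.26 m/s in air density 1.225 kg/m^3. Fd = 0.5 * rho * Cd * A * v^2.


Fd = 0.5 * 1.225 * 0.791 * 0.371 * 6.26^2
= 0.5 * 1.225 * 0.791 * 0.371 * 39.1876
= 7.044 N

7.044 N


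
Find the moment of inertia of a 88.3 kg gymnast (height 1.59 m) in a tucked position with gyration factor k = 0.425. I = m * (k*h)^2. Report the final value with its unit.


Radius of gyration = 0.425 * 1.59 = 0.67575 m
I = 88.3 * 0.67575^2
= 88.3 * 0.456638
= 40.321 kg*m^2

40.321 kg*m^2


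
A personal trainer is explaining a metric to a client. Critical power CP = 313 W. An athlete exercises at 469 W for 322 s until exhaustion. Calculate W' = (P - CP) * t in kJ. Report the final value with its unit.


P - CP = 469 - 313 = 156 W
W' = 156 * 322 = 50232 J
= 50232 / 1000 = 50.232 kJ

50.232 kJ


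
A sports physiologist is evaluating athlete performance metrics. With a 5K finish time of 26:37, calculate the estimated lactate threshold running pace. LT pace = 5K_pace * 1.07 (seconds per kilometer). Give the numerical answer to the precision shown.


Race duration = 1597 s for 5 km
Average pace = 1597 / 5 = 319.4 s/km
LT pace = 319.4 * 1.07
= 341.76 s/km

341.76 s/km


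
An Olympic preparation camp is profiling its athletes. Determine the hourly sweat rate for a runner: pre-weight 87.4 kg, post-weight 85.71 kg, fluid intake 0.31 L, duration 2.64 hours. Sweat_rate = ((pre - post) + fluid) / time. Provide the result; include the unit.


Mass lost = 87.4 - 85.71 = 1.69 kg
Add fluid consumed: 1.69 + 0.31 = 2.0 L total sweat
Sweat rate = 2.0 / 2.64 = 0.758 L/h

0.758 L/h


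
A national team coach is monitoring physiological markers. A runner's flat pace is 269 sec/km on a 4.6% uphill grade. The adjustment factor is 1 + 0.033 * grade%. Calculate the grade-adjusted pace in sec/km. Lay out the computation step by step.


Factor = 1 + 0.033 * 4.6 = 1.1518
Adjusted pace = 269 * 1.1518
= 309.83 sec/km

309.83 s/km


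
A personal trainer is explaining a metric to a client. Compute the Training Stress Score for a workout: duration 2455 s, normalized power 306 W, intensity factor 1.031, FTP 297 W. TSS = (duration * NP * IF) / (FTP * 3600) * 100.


Product = 2455 * 306 * 1.031 = 774518.13
Base = 297 * 3600 = 1069200
TSS = 774518.13 / 1069200 * 100 = 72.44

72.44 TSS


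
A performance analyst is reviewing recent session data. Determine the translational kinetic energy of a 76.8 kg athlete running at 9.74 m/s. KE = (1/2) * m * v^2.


KE = 0.5 * m * v^2
= 0.5 * 76.8 * 9.74^2
= 0.5 * 76.8 * 94.8676
= 3642.92 J

3642.92 J


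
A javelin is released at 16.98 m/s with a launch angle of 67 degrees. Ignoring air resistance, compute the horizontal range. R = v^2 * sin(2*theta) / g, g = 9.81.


Launch speed squared = 288.3204
sin(2 * 67 deg) = 0.71934
Range = 288.3204 * 0.71934 / 9.81
= 21.142 m

21.142 m


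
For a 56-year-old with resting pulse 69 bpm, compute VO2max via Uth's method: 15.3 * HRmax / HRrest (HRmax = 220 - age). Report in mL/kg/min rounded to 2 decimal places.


Step 1: HRmax = 220 - 56 = 164 bpm
Step 2: Ratio = 164 / 69 = 2.3768
Step 3: VO2max = 15.3 * 2.3768 = 36.37 mL/kg/min

36.37 mL/kg/min


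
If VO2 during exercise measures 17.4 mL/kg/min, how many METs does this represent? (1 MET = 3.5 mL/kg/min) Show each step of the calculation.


METs = VO2 / 3.5 = 17.4 / 3.5 = 4.97

4.97 METs


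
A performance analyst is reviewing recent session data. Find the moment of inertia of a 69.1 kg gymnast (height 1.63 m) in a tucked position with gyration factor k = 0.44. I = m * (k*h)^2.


Radius of gyration = 0.44 * 1.63 = 0.7172 m
I = 69.1 * 0.7172^2
= 69.1 * 0.514376
= 35.543 kg*m^2

35.543 kg*m^2


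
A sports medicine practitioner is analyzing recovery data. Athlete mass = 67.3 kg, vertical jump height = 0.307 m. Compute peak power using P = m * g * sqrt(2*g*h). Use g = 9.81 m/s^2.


sqrt(2 * 9.81 * 0.307) = sqrt(6.02334) = 2.454249 m/s
P = 67.3 * 9.81 * 2.454249
= 1620.33 W

1620.33 W


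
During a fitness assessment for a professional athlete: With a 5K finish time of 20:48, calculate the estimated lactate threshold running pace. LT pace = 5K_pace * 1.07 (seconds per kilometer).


Race duration = 1248 s for 5 km
Average pace = 1248 / 5 = 249.6 s/km
LT pace = 249.6 * 1.07
= 267.07 s/km

267.07 s/km


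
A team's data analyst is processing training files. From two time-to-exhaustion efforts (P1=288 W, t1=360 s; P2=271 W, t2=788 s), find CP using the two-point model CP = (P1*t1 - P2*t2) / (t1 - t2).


Work in trial 1 = 103680 J
Work in trial 2 = 213548 J
Delta work = -109868 J
Delta time = -428 s
CP = -109868 / -428 = 256.7 W

256.7 W


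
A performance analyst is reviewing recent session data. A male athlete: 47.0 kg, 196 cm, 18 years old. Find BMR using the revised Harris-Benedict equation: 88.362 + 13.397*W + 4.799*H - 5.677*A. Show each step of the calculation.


Intercept = 88.362
Weight contribution = 13.397 * 47.0 = 629.659
Height contribution = 4.799 * 196 = 940.604
Age contribution = 5.677 * 18 = 102.186
BMR = 88.362 + 629.659 + 940.604 - 102.186
= 1556.44 kcal/day

1556.44 kcal/day


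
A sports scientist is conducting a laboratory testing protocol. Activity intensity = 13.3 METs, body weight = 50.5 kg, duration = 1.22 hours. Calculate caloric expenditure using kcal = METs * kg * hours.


kcal = 13.3 * 50.5 * 1.22
= 671.65 * 1.22
= 819.41 kcal

819.41 kcal


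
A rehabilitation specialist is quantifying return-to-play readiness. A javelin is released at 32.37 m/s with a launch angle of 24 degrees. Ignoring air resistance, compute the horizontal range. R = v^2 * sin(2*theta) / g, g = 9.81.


Launch speed squared = 1047.8169
sin(2 * 24 deg) = 0.743145
Range = 1047.8169 * 0.743145 / 9.81
= 79.376 m

79.376 m


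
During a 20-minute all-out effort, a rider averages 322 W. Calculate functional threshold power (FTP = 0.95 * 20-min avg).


FTP = 0.95 * 322
= 305.9 W

305.9 W


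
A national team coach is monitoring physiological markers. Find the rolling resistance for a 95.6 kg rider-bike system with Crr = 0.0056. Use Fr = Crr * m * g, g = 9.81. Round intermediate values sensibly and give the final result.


m * g = 95.6 * 9.81 = 937.836 N
Fr = 0.0056 * 937.836 = 5.252 N

5.252 N


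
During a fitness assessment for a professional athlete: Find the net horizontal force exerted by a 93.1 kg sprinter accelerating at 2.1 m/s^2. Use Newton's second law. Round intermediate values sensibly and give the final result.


Newton's second law: F = m * a
F = 93.1 * 2.1 = 195.51 N

195.51 N


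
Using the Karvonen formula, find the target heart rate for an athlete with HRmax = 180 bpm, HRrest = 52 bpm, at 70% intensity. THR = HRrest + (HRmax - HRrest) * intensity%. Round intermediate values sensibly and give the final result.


HRR = 180 - 52 = 128
THR = 52 + 128 * 0.7
= 52 + 89.6
= 141.6 bpm

141.6 bpm


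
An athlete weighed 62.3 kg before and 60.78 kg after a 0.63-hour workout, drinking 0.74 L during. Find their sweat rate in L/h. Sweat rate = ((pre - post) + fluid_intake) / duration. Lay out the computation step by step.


Body mass change = 1.52 kg
Total sweat loss = 1.52 + 0.74 = 2.26 L
Rate = 2.26 / 0.63 = 3.587 L/h

3.587 L/h


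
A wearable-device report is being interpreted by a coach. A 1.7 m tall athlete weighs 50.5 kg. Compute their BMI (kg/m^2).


height^2 = 2.89 m^2
BMI = 50.5 / 2.89 = 17.47 kg/m^2

17.47 kg/m^2


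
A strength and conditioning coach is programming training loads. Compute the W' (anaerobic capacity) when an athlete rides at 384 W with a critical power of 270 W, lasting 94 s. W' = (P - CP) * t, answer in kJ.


Above-CP power = 114 W
Duration = 94 s
W' = 114 * 94 = 10716 J
Convert: 10716 / 1000 = 10.716 kJ

10.716 kJ


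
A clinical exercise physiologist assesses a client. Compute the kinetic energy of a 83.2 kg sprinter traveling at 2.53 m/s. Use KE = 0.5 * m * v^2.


Velocity squared = 6.4009
KE = 0.5 * 83.2 * 6.4009 = 266.28 J

266.28 J


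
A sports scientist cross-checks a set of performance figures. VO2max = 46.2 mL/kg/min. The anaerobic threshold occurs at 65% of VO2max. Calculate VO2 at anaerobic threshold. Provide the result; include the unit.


AT fraction = 65 / 100 = 0.65
AT VO2 = 46.2 * 0.65
= 30.03 mL/kg/min

30.03 mL/kg/min


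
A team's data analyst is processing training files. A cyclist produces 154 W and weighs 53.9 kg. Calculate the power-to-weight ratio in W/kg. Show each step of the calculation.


P/W = power / mass
= 154 / 53.9
= 2.857 W/kg

2.857 W/kg


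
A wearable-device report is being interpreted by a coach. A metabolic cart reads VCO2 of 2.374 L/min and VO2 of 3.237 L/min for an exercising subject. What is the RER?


RER = VCO2 / VO2 = 2.374 / 3.237 = 0.7334

0.7334


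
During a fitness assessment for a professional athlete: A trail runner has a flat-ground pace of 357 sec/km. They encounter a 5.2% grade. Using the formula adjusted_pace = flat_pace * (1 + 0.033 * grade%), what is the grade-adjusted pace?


Grade factor = 1 + 0.033 * 5.2 = 1.1716
Adjusted = 357 * 1.1716 = 418.26 sec/km

418.26 s/km


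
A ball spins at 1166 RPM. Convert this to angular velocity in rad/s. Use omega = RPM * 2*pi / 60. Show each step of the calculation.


omega = 1166 * 2 * pi / 60
= 1166 * 6.28318531 / 60
= 7326.194 / 60
= 122.103 rad/s

122.103 rad/s


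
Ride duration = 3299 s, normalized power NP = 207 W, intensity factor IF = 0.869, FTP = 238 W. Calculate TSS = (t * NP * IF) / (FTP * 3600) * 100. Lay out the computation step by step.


Numerator = 3299 * 207 * 0.869 = 593434.017
Denominator = 238 * 3600 = 856800
TSS = 593434.017 / 856800 * 100
= 69.26

69.26 TSS


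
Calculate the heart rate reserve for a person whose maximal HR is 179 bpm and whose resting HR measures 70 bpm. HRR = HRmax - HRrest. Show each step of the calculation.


HRmax = 179 bpm
HRrest = 70 bpm
HRR = 179 - 70 = 109 bpm

109 bpm


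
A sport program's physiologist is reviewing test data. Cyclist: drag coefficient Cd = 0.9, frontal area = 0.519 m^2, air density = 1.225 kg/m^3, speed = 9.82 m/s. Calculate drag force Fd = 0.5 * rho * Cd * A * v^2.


v^2 = 9.82^2 = 96.4324
Fd = 0.5 * 1.225 * 0.9 * 0.519 * 96.4324
= 27.589 N

27.589 N


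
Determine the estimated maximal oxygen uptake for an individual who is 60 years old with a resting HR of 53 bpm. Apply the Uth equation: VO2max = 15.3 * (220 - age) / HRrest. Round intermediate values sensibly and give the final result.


HRmax = 220 - 60 = 160
VO2max = 15.3 * (160 / 53)
= 15.3 * 3.0189
= 46.19 mL/kg/min

46.19 mL/kg/min


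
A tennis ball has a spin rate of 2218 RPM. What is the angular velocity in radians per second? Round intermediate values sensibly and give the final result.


Convert RPM to rad/s: multiply by 2*pi and divide by 60
omega = 2218 * 2 * pi / 60
= 232.268 rad/s

232.268 rad/s


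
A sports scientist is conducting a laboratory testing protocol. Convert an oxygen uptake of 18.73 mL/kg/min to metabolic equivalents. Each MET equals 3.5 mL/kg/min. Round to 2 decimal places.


One MET = 3.5 mL/kg/min
Number of METs = 18.73 / 3.5
= 5.35 METs

5.35 METs


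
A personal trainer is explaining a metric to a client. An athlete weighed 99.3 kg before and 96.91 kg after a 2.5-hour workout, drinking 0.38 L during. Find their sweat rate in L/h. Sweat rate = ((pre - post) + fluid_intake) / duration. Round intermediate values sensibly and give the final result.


Body mass change = 2.39 kg
Total sweat loss = 2.39 + 0.38 = 2.77 L
Rate = 2.77 / 2.5 = 1.108 L/h

1.108 L/h


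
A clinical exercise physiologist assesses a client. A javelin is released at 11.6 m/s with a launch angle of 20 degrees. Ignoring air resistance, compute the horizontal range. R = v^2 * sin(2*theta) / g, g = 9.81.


Launch speed squared = 134.56
sin(2 * 20 deg) = 0.642788
Range = 134.56 * 0.642788 / 9.81
= 8.817 m

8.817 m


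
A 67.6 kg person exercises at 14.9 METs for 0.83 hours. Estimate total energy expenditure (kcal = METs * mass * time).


Energy = METs * mass(kg) * time(h)
= 14.9 * 67.6 * 0.83
= 836.01 kcal

836.01 kcal


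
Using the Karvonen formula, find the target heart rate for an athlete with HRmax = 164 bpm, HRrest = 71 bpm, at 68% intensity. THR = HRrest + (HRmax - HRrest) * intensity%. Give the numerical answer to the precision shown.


HRR = 164 - 71 = 93
THR = 71 + 93 * 0.68
= 71 + 63.24
= 134.24 bpm

134.24 bpm


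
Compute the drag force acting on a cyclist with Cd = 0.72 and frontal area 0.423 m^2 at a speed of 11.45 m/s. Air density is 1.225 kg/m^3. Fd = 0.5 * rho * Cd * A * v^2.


Step 1: v^2 = 131.1025
Step 2: Fd = 0.5 * 1.225 * 0.72 * 0.423 * 131.1025
= 24.456 N

24.456 N


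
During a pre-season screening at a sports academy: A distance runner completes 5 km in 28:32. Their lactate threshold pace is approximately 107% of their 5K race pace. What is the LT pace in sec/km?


Convert to seconds: 28 min 32 s = 1712 s
Pace per km = 1712 / 5 = 342.4 s/km
LT pace = 342.4 * 1.07 = 366.37 s/km

366.37 s/km


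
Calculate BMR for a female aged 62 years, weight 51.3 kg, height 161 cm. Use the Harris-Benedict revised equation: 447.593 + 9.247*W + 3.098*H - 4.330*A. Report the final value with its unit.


Substituting values:
W term = 9.247 * 51.3 = 474.3711
H term = 3.098 * 161 = 498.778
A term = 4.330 * 62 = 268.46
BMR = 1152.28 kcal/day

1152.28 kcal/day


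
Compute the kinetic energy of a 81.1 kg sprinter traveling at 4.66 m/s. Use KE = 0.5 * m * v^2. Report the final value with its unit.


Velocity squared = 21.7156
KE = 0.5 * 81.1 * 21.7156 = 880.57 J

880.57 J


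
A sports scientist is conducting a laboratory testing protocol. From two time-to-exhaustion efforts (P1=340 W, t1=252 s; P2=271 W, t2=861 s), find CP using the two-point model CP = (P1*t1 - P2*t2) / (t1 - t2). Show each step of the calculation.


Work in trial 1 = 85680 J
Work in trial 2 = 233331 J
Delta work = -147651 J
Delta time = -609 s
CP = -147651 / -609 = 242.45 W

242.45 W


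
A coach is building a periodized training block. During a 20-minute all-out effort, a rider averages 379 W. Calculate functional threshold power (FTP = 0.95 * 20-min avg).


FTP = 0.95 * 379
= 360.05 W

360.05 W


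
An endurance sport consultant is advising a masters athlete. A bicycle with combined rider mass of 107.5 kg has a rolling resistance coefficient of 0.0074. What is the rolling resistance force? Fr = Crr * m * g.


Fr = 0.0074 * 107.5 * 9.81
= 0.7955 * 9.81
= 7.804 N

7.804 N


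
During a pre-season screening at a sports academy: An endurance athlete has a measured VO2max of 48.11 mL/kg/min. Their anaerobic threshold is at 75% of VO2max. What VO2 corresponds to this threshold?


Anaerobic threshold VO2 = VO2max * 75%
= 48.11 * 0.75
= 36.08 mL/kg/min

36.08 mL/kg/min


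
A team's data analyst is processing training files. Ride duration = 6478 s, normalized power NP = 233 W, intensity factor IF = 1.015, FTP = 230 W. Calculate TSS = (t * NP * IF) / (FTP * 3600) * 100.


Numerator = 6478 * 233 * 1.015 = 1532014.61
Denominator = 230 * 3600 = 828000
TSS = 1532014.61 / 828000 * 100
= 185.03

185.03 TSS


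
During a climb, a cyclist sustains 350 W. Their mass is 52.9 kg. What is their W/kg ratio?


Power-to-weight = 350 W / 52.9 kg
= 6.616 W/kg

6.616 W/kg


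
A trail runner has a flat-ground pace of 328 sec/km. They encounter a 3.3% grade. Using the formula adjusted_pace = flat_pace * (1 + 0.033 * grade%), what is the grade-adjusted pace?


Grade factor = 1 + 0.033 * 3.3 = 1.1089
Adjusted = 328 * 1.1089 = 363.72 sec/km

363.72 s/km


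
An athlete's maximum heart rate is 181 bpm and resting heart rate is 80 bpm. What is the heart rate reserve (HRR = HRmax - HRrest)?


HRR = HRmax - HRrest
= 181 - 80
= 101 bpm

101 bpm


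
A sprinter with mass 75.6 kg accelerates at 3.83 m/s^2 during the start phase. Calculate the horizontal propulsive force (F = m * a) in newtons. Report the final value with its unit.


F = m * a
= 75.6 * 3.83
= 289.55 N

289.55 N


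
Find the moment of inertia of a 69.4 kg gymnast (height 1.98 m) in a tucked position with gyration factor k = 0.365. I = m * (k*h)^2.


Radius of gyration = 0.365 * 1.98 = 0.7227 m
I = 69.4 * 0.7227^2
= 69.4 * 0.522295
= 36.247 kg*m^2

36.247 kg*m^2


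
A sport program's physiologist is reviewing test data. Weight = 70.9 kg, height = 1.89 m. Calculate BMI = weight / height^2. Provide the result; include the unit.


height^2 = 1.89^2 = 3.5721
BMI = 70.9 / 3.5721 = 19.85 kg/m^2

19.85 kg/m^2


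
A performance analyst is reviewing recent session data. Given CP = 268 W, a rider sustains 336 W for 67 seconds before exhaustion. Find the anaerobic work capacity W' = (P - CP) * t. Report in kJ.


Excess power = 336 - 268 = 68 W
Work above CP = 68 * 67 = 4556 J
W' = 4.556 kJ

4.556 kJ


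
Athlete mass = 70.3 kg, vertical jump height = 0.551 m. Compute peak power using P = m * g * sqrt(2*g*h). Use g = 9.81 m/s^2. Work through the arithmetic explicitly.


sqrt(2 * 9.81 * 0.551) = sqrt(10.81062) = 3.287951 m/s
P = 70.3 * 9.81 * 3.287951
= 2267.51 W

2267.51 W


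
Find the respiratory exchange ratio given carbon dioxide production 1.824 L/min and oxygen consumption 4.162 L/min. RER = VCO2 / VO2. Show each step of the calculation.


VCO2 = 1.824 L/min
VO2 = 4.162 L/min
RER = 1.824 / 4.162 = 0.4383

0.4383


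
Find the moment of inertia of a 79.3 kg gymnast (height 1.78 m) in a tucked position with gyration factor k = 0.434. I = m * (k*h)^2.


Radius of gyration = 0.434 * 1.78 = 0.77252 m
I = 79.3 * 0.77252^2
= 79.3 * 0.596787
= 47.325 kg*m^2

47.325 kg*m^2


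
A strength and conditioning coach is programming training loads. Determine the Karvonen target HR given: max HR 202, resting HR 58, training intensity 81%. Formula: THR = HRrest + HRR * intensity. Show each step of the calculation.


HRR = HRmax - HRrest = 202 - 58 = 144
THR = 58 + 144 * 0.81
= 174.64 bpm

174.64 bpm


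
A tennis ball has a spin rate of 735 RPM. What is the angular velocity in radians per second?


Convert RPM to rad/s: multiply by 2*pi and divide by 60
omega = 735 * 2 * pi / 60
= 76.969 rad/s

76.969 rad/s


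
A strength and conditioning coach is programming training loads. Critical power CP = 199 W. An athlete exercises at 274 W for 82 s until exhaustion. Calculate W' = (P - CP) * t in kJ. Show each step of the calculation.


P - CP = 274 - 199 = 75 W
W' = 75 * 82 = 6150 J
= 6150 / 1000 = 6.15 kJ

6.15 kJ


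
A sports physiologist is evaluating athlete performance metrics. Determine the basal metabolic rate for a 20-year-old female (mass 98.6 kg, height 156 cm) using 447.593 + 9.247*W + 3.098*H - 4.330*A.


BMR = 447.593 + 9.247*98.6 + 3.098*156 - 4.330*20
= 1756.04 kcal/day

1756.04 kcal/day


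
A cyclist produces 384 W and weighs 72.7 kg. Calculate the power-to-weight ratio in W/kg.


P/W = power / mass
= 384 / 72.7
= 5.282 W/kg

5.282 W/kg


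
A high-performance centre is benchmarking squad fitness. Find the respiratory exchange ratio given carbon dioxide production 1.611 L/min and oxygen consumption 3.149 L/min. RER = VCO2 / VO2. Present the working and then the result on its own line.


VCO2 = 1.611 L/min
VO2 = 3.149 L/min
RER = 1.611 / 3.149 = 0.5116

0.5116


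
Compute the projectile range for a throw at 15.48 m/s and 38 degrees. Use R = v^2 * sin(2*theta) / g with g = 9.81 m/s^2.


Two times the angle = 76 degrees
sin(76) = 0.970296
R = 239.6304 * 0.970296 / 9.81 = 23.702 m

23.702 m


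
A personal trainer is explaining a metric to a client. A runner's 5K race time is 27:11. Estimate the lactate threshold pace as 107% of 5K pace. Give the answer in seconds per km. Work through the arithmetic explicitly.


Total race time = 27*60 + 11 = 1631 seconds
5K pace = 1631 / 5 = 326.2 sec/km
LT pace = 326.2 * 1.07 = 349.03 sec/km

349.03 s/km


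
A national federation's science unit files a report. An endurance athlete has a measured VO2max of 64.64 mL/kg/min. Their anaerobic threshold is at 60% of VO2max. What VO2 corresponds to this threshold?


Anaerobic threshold VO2 = VO2max * 60%
= 64.64 * 0.6
= 38.78 mL/kg/min

38.78 mL/kg/min


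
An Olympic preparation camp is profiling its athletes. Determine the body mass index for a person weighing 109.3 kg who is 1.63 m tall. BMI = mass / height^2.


BMI = mass / height^2
= 109.3 / 1.63^2
= 109.3 / 2.6569
= 41.14 kg/m^2

41.14 kg/m^2


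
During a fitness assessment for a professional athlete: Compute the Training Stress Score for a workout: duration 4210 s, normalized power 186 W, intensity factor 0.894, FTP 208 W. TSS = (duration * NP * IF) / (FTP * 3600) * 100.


Product = 4210 * 186 * 0.894 = 700055.64
Base = 208 * 3600 = 748800
TSS = 700055.64 / 748800 * 100 = 93.49

93.49 TSS


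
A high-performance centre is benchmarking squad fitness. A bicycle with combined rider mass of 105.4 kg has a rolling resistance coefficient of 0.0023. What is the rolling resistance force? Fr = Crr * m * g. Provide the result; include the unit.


Fr = 0.0023 * 105.4 * 9.81
= 0.24242 * 9.81
= 2.378 N

2.378 N


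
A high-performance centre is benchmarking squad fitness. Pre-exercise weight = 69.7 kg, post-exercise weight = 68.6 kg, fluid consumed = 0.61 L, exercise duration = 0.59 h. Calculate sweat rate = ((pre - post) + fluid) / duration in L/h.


Weight loss = 69.7 - 68.6 = 1.1 kg (approx L)
Total sweat = 1.1 + 0.61 = 1.71 L
Sweat rate = 1.71 / 0.59 = 2.898 L/h

2.898 L/h


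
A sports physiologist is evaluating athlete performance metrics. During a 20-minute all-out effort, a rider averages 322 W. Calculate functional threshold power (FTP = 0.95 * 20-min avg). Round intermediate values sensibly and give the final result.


FTP = 0.95 * 322
= 305.9 W

305.9 W


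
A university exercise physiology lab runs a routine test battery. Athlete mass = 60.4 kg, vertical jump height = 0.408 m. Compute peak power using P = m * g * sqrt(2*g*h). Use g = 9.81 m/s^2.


sqrt(2 * 9.81 * 0.408) = sqrt(8.00496) = 2.829304 m/s
P = 60.4 * 9.81 * 2.829304
= 1676.43 W

1676.43 W


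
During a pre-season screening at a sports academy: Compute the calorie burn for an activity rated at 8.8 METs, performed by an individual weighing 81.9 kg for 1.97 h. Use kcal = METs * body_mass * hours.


Product of METs and mass = 8.8 * 81.9 = 720.72
Total kcal = 720.72 * 1.97 = 1419.82 kcal

1419.82 kcal


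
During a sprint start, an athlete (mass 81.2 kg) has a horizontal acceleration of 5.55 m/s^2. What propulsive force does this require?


Propulsive force = mass * acceleration
= 81.2 kg * 5.55 m/s^2
= 450.66 N

450.66 N


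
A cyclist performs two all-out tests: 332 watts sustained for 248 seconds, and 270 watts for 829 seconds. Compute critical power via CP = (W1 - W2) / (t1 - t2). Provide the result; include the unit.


W1 = P1 * t1 = 332 * 248 = 82336 J
W2 = P2 * t2 = 270 * 829 = 223830 J
CP = (82336 - 223830) / (248 - 829)
= 243.54 W

243.54 W


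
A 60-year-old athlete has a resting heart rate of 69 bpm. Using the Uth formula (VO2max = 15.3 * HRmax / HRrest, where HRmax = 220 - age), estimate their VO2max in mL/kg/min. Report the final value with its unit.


HRmax = 220 - 60 = 160 bpm
Ratio = HRmax / HRrest = 160 / 69 = 2.3188
VO2max = 15.3 * 2.3188 = 35.48 mL/kg/min

35.48 mL/kg/min


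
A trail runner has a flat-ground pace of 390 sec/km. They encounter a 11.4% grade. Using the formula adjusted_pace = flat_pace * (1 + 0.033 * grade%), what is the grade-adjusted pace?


Grade factor = 1 + 0.033 * 11.4 = 1.3762
Adjusted = 390 * 1.3762 = 536.72 sec/km

536.72 s/km


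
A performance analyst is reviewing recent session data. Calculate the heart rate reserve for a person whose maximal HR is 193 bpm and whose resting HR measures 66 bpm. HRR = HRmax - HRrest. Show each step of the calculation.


HRmax = 193 bpm
HRrest = 66 bpm
HRR = 193 - 66 = 127 bpm

127 bpm


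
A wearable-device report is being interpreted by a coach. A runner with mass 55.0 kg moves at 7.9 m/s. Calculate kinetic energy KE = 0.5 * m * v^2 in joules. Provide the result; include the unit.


v^2 = 7.9^2 = 62.41
KE = 0.5 * 55.0 * 62.41
= 1716.28 J

1716.28 J


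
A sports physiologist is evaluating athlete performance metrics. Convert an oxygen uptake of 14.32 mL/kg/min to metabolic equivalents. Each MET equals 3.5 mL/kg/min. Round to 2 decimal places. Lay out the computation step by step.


One MET = 3.5 mL/kg/min
Number of METs = 14.32 / 3.5
= 4.09 METs

4.09 METs


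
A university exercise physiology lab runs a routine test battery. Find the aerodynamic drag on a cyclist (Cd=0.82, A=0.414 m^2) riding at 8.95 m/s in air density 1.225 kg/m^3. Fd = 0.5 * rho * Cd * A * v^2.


Fd = 0.5 * 1.225 * 0.82 * 0.414 * 8.95^2
= 0.5 * 1.225 * 0.82 * 0.414 * 80.1025
= 16.656 N

16.656 N


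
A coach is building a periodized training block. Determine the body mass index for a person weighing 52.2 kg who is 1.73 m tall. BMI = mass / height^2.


BMI = mass / height^2
= 52.2 / 1.73^2
= 52.2 / 2.9929
= 17.44 kg/m^2

17.44 kg/m^2


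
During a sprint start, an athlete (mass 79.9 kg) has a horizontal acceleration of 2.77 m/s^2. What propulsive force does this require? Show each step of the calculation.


Propulsive force = mass * acceleration
= 79.9 kg * 2.77 m/s^2
= 221.32 N

221.32 N


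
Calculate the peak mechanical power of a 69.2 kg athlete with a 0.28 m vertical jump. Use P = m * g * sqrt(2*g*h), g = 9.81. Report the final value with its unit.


First, sqrt(2gh) = sqrt(2 * 9.81 * 0.28)
= sqrt(5.4936) = 2.343843 m/s
Power = 69.2 * 9.81 * 2.343843 = 1591.12 W

1591.12 W


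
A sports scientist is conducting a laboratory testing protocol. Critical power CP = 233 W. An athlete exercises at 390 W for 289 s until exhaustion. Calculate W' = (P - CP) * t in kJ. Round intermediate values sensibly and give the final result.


P - CP = 390 - 233 = 157 W
W' = 157 * 289 = 45373 J
= 45373 / 1000 = 45.373 kJ

45.373 kJ


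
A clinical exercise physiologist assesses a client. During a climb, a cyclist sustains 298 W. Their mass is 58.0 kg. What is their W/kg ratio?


Power-to-weight = 298 W / 58.0 kg
= 5.138 W/kg

5.138 W/kg


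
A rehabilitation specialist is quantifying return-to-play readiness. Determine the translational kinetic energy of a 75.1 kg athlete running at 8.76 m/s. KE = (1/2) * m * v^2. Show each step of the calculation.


KE = 0.5 * m * v^2
= 0.5 * 75.1 * 8.76^2
= 0.5 * 75.1 * 76.7376
= 2881.5 J

2881.5 J


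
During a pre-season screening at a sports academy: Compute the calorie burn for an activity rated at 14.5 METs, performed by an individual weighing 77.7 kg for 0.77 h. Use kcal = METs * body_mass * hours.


Product of METs and mass = 14.5 * 77.7 = 1126.65
Total kcal = 1126.65 * 0.77 = 867.52 kcal

867.52 kcal


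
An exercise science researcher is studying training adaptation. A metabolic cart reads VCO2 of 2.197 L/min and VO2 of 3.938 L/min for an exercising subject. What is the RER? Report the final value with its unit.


RER = VCO2 / VO2 = 2.197 / 3.938 = 0.5579

0.5579


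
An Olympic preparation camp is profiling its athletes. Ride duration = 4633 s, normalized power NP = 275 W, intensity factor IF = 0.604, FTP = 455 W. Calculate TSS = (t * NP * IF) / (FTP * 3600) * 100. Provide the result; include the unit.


Numerator = 4633 * 275 * 0.604 = 769541.3
Denominator = 455 * 3600 = 1638000
TSS = 769541.3 / 1638000 * 100
= 46.98

46.98 TSS


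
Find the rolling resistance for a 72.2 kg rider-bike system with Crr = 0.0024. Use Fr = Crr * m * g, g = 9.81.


m * g = 72.2 * 9.81 = 708.282 N
Fr = 0.0024 * 708.282 = 1.7 N

1.7 N


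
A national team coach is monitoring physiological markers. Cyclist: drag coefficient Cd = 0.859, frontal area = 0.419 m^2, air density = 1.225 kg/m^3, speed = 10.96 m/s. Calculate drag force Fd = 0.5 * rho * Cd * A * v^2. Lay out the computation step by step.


v^2 = 10.96^2 = 120.1216
Fd = 0.5 * 1.225 * 0.859 * 0.419 * 120.1216
= 26.481 N

26.481 N


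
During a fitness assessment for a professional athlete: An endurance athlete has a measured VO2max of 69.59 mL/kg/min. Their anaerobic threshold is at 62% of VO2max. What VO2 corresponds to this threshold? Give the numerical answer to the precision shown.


Anaerobic threshold VO2 = VO2max * 62%
= 69.59 * 0.62
= 43.15 mL/kg/min

43.15 mL/kg/min


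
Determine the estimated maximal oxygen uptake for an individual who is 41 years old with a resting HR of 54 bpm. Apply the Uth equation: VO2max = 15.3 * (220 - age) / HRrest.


HRmax = 220 - 41 = 179
VO2max = 15.3 * (179 / 54)
= 15.3 * 3.3148
= 50.72 mL/kg/min

50.72 mL/kg/min


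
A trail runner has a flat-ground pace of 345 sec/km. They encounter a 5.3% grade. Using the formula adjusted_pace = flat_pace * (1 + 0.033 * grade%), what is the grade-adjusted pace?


Grade factor = 1 + 0.033 * 5.3 = 1.1749
Adjusted = 345 * 1.1749 = 405.34 sec/km

405.34 s/km


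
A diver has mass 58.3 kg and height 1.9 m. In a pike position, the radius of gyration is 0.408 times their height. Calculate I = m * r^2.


r = 0.408 * 1.9 = 0.7752 m
I = m * r^2 = 58.3 * 0.600935 = 35.035 kg*m^2

35.035 kg*m^2


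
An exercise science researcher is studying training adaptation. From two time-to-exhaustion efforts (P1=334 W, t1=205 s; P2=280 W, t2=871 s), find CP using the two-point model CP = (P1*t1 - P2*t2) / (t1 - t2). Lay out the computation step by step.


Work in trial 1 = 68470 J
Work in trial 2 = 243880 J
Delta work = -175410 J
Delta time = -666 s
CP = -175410 / -666 = 263.38 W

263.38 W


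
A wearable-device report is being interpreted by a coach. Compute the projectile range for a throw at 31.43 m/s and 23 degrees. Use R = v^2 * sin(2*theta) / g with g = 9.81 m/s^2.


Two times the angle = 46 degrees
sin(46) = 0.71934
R = 987.8449 * 0.71934 / 9.81 = 72.436 m

72.436 m


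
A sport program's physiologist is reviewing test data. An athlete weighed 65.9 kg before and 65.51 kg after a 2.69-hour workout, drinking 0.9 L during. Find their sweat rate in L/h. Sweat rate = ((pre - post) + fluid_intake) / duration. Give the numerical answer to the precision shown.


Body mass change = 0.39 kg
Total sweat loss = 0.39 + 0.9 = 1.29 L
Rate = 1.29 / 2.69 = 0.48 L/h

0.48 L/h


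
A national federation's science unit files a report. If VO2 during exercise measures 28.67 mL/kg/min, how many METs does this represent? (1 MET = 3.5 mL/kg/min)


METs = VO2 / 3.5 = 28.67 / 3.5 = 8.19

8.19 METs


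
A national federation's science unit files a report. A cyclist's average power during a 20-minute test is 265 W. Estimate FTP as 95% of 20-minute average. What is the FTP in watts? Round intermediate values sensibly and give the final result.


FTP = 20-min power * 0.95
= 265 * 0.95
= 251.75 W

251.75 W


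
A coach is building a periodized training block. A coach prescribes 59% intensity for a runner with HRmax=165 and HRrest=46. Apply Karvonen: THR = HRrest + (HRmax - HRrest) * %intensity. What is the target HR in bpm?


Heart rate reserve = 165 - 46 = 119
Intensity fraction = 59 / 100 = 0.59
THR = 46 + 119 * 0.59 = 116.21 bpm

116.21 bpm


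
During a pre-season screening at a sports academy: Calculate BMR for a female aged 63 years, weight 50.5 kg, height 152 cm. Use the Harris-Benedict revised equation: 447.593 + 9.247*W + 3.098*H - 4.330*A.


Substituting values:
W term = 9.247 * 50.5 = 466.9735
H term = 3.098 * 152 = 470.896
A term = 4.330 * 63 = 272.79
BMR = 1112.67 kcal/day

1112.67 kcal/day


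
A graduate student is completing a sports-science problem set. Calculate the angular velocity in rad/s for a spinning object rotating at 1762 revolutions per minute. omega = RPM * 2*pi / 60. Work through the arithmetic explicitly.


omega = RPM * 2*pi / 60
= 1762 * 6.28318531 / 60
= 184.516 rad/s

184.516 rad/s


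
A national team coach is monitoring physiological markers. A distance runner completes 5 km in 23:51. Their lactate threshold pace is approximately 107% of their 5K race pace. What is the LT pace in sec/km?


Convert to seconds: 23 min 51 s = 1431 s
Pace per km = 1431 / 5 = 286.2 s/km
LT pace = 286.2 * 1.07 = 306.23 s/km

306.23 s/km


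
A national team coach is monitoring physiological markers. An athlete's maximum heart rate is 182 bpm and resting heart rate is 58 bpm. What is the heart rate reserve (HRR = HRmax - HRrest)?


HRR = HRmax - HRrest
= 182 - 58
= 124 bpm

124 bpm


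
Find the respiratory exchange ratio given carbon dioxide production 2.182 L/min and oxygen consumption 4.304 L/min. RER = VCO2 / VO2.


VCO2 = 2.182 L/min
VO2 = 4.304 L/min
RER = 2.182 / 4.304 = 0.507

0.507


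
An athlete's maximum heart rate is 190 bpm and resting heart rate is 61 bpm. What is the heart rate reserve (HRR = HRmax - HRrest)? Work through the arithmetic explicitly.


HRR = HRmax - HRrest
= 190 - 61
= 129 bpm

129 bpm


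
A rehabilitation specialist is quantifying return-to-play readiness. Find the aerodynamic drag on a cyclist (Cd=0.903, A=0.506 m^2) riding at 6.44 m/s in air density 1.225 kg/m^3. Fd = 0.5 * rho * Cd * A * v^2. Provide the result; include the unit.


Fd = 0.5 * 1.225 * 0.903 * 0.506 * 6.44^2
= 0.5 * 1.225 * 0.903 * 0.506 * 41.4736
= 11.607 N

11.607 N


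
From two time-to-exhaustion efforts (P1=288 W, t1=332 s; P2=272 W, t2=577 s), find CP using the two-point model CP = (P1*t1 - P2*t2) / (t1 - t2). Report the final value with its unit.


Work in trial 1 = 95616 J
Work in trial 2 = 156944 J
Delta work = -61328 J
Delta time = -245 s
CP = -61328 / -245 = 250.32 W

250.32 W


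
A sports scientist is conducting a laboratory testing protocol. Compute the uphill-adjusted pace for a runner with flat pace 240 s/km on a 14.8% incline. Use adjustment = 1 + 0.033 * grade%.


Adjustment factor = 1 + 0.033 * 14.8 = 1.4884
Grade-adjusted pace = 240 * 1.4884 = 357.22 s/km

357.22 s/km


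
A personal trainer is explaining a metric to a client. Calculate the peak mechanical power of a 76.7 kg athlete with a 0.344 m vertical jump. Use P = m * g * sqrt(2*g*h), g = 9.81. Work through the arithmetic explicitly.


First, sqrt(2gh) = sqrt(2 * 9.81 * 0.344)
= sqrt(6.74928) = 2.597938 m/s
Power = 76.7 * 9.81 * 2.597938 = 1954.76 W

1954.76 W


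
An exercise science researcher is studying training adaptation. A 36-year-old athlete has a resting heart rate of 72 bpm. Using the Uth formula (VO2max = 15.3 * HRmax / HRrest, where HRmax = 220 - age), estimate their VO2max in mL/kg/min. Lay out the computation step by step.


HRmax = 220 - 36 = 184 bpm
Ratio = HRmax / HRrest = 184 / 72 = 2.5556
VO2max = 15.3 * 2.5556 = 39.1 mL/kg/min

39.1 mL/kg/min


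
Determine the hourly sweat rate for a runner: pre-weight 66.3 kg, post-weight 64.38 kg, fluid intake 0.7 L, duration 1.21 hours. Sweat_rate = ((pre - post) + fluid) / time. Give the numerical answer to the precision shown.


Mass lost = 66.3 - 64.38 = 1.92 kg
Add fluid consumed: 1.92 + 0.7 = 2.62 L total sweat
Sweat rate = 2.62 / 1.21 = 2.165 L/h

2.165 L/h


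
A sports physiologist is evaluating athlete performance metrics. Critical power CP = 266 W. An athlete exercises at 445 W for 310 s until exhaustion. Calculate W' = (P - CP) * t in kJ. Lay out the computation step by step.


P - CP = 445 - 266 = 179 W
W' = 179 * 310 = 55490 J
= 55490 / 1000 = 55.49 kJ

55.49 kJ


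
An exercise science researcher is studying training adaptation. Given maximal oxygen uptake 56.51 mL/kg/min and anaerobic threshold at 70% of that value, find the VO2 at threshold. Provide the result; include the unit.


Percentage as decimal = 0.7
VO2 at AT = 56.51 * 0.7 = 39.56 mL/kg/min

39.56 mL/kg/min


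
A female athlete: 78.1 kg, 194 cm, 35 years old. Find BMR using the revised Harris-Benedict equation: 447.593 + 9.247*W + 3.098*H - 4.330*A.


Intercept = 447.593
Weight contribution = 9.247 * 78.1 = 722.1907
Height contribution = 3.098 * 194 = 601.012
Age contribution = 4.33 * 35 = 151.55
BMR = 447.593 + 722.1907 + 601.012 - 151.55
= 1619.25 kcal/day

1619.25 kcal/day


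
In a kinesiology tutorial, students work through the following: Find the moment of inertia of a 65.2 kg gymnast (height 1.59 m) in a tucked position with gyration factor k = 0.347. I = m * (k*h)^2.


Radius of gyration = 0.347 * 1.59 = 0.55173 m
I = 65.2 * 0.55173^2
= 65.2 * 0.304406
= 19.847 kg*m^2

19.847 kg*m^2


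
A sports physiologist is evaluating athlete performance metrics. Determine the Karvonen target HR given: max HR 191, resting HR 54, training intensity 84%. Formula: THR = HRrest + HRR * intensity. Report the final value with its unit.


HRR = HRmax - HRrest = 191 - 54 = 137
THR = 54 + 137 * 0.84
= 169.08 bpm

169.08 bpm


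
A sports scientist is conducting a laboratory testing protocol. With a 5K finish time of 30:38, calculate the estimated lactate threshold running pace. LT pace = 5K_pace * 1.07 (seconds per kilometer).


Race duration = 1838 s for 5 km
Average pace = 1838 / 5 = 367.6 s/km
LT pace = 367.6 * 1.07
= 393.33 s/km

393.33 s/km


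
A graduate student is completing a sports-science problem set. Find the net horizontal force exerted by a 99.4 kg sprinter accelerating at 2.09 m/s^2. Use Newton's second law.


Newton's second law: F = m * a
F = 99.4 * 2.09 = 207.75 N

207.75 N


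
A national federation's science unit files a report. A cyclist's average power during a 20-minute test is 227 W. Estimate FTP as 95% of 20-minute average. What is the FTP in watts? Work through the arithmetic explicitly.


FTP = 20-min power * 0.95
= 227 * 0.95
= 215.65 W

215.65 W


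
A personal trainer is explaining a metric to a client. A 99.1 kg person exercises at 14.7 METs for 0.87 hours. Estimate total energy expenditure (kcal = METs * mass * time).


Energy = METs * mass(kg) * time(h)
= 14.7 * 99.1 * 0.87
= 1267.39 kcal

1267.39 kcal


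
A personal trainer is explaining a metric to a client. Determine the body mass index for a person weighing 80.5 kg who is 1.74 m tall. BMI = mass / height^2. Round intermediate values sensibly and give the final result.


BMI = mass / height^2
= 80.5 / 1.74^2
= 80.5 / 3.0276
= 26.59 kg/m^2

26.59 kg/m^2


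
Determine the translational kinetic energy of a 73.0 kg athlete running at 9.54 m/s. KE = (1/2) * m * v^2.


KE = 0.5 * m * v^2
= 0.5 * 73.0 * 9.54^2
= 0.5 * 73.0 * 91.0116
= 3321.92 J

3321.92 J
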